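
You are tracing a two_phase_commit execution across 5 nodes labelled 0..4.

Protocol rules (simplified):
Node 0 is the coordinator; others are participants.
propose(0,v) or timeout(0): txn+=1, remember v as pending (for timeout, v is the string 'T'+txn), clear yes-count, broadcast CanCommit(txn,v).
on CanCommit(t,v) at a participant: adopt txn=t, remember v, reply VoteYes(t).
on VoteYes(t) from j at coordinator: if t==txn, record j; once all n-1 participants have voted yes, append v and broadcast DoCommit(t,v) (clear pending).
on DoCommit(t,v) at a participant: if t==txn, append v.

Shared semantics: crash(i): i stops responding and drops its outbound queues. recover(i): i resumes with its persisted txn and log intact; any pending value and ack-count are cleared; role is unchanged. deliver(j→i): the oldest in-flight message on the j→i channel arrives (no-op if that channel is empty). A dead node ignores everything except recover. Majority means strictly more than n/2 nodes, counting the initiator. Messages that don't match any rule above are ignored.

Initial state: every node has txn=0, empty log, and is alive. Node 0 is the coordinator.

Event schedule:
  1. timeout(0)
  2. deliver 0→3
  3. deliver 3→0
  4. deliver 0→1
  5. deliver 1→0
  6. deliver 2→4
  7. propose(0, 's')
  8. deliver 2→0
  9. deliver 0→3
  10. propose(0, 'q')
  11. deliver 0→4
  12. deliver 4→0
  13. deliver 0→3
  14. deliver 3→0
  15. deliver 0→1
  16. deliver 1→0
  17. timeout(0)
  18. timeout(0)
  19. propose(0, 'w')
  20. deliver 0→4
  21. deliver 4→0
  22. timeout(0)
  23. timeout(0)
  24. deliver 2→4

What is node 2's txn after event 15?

0

step 1 timeout(0): 0={coor,t=1,log=-}
step 2 deliver 0→3: 3={part,t=1,log=-}
step 3 deliver 3→0: —
step 4 deliver 0→1: 1={part,t=1,log=-}
step 5 deliver 1→0: —
step 6 deliver 2→4: —
step 7 propose(0,'s'): 0={coor,t=2,log=-}
step 8 deliver 2→0: —
step 9 deliver 0→3: 3={part,t=2,log=-}
step 10 propose(0,'q'): 0={coor,t=3,log=-}
step 11 deliver 0→4: 4={part,t=1,log=-}
step 12 deliver 4→0: —
step 13 deliver 0→3: 3={part,t=3,log=-}
step 14 deliver 3→0: —
step 15 deliver 0→1: 1={part,t=2,log=-}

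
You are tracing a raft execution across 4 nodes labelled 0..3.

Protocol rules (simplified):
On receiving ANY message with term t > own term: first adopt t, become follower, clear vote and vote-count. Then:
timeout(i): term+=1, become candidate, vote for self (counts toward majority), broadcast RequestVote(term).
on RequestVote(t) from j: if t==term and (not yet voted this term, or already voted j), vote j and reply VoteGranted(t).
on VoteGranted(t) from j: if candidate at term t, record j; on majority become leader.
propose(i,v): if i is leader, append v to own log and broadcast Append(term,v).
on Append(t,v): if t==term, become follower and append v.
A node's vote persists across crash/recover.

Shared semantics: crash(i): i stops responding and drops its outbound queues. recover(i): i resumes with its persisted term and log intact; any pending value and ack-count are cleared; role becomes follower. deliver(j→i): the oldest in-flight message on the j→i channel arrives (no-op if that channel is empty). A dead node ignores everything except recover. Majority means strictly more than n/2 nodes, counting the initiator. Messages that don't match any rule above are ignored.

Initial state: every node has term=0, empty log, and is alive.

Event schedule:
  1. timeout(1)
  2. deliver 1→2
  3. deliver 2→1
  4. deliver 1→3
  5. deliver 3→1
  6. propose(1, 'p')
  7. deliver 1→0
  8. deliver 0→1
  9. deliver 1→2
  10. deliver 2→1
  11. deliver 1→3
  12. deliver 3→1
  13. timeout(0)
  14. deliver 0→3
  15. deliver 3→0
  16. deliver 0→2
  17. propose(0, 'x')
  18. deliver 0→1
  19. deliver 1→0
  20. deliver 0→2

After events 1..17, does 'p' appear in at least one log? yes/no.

yes

[1] timeout(1) → N1(cand t1 [-])
[2] deliver 1→2 → N2(foll t1 [-])
[3] deliver 2→1 → ∅
[4] deliver 1→3 → N3(foll t1 [-])
[5] deliver 3→1 → N1(lead t1 [-])
[6] propose(1,'p') → N1(lead t1 [p])
[7] deliver 1→0 → N0(foll t1 [-])
[8] deliver 0→1 → ∅
[9] deliver 1→2 → N2(foll t1 [p])
[10] deliver 2→1 → ∅
[11] deliver 1→3 → N3(foll t1 [p])
[12] deliver 3→1 → ∅
[13] timeout(0) → N0(cand t2 [-])
[14] deliver 0→3 → N3(foll t2 [p])
[15] deliver 3→0 → ∅
[16] deliver 0→2 → N2(foll t2 [p])
[17] propose(0,'x') → ∅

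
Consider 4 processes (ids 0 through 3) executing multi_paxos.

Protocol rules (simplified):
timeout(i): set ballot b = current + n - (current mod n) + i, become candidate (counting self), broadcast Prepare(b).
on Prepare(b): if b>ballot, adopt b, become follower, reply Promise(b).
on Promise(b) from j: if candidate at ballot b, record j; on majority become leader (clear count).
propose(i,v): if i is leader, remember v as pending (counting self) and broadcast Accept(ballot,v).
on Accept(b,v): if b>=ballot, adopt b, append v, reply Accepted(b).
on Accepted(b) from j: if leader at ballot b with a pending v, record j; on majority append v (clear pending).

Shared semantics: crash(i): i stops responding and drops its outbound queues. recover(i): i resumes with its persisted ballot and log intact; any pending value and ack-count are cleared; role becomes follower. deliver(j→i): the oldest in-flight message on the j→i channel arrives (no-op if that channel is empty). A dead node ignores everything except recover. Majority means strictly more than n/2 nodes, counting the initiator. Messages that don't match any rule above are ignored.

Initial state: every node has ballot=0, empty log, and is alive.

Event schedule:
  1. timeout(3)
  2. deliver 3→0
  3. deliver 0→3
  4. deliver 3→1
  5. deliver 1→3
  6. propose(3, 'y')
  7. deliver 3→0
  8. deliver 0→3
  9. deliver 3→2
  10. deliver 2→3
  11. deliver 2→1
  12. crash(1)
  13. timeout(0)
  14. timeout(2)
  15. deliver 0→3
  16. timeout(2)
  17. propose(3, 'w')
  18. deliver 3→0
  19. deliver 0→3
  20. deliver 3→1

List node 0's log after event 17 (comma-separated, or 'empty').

after 1 — timeout(3): n3:cand/b7/[-]
after 2 — deliver 3→0: n0:foll/b7/[-]
after 3 — deliver 0→3: ·
after 4 — deliver 3→1: n1:foll/b7/[-]
after 5 — deliver 1→3: n3:lead/b7/[-]
after 6 — propose(3,'y'): ·
after 7 — deliver 3→0: n0:foll/b7/[y]
after 8 — deliver 0→3: ·
after 9 — deliver 3→2: n2:foll/b7/[-]
after 10 — deliver 2→3: ·
after 11 — deliver 2→1: ·
after 12 — crash(1): n1:✗foll/b7/[-]
after 13 — timeout(0): n0:cand/b8/[y]
after 14 — timeout(2): n2:cand/b10/[-]
after 15 — deliver 0→3: n3:foll/b8/[-]
after 16 — timeout(2): n2:cand/b14/[-]
after 17 — propose(3,'w'): ·

y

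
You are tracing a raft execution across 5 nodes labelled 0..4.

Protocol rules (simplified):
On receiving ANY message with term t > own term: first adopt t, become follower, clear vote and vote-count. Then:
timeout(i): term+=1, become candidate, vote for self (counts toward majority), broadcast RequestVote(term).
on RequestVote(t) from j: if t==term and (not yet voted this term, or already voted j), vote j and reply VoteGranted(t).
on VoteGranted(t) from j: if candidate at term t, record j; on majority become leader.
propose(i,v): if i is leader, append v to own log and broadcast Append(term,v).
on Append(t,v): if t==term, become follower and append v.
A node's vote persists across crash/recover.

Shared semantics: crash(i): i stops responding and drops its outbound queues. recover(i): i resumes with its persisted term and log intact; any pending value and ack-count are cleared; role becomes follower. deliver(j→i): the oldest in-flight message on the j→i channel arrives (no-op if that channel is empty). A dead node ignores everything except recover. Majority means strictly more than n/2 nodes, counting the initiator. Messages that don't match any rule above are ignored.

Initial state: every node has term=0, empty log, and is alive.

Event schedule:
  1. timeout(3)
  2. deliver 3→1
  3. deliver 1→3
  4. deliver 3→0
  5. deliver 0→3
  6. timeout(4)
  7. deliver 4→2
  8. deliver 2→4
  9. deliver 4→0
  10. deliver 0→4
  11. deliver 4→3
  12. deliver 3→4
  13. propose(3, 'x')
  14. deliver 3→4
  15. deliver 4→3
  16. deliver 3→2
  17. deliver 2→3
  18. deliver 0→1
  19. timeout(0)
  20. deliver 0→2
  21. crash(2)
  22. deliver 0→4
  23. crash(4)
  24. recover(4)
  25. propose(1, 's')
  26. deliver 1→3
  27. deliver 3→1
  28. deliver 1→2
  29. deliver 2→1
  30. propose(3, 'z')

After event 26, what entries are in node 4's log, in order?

x

after 1 — timeout(3): n3:cand/t1/[-]
after 2 — deliver 3→1: n1:foll/t1/[-]
after 3 — deliver 1→3: ·
after 4 — deliver 3→0: n0:foll/t1/[-]
after 5 — deliver 0→3: n3:lead/t1/[-]
after 6 — timeout(4): n4:cand/t1/[-]
after 7 — deliver 4→2: n2:foll/t1/[-]
after 8 — deliver 2→4: ·
after 9 — deliver 4→0: ·
after 10 — deliver 0→4: ·
after 11 — deliver 4→3: ·
after 12 — deliver 3→4: ·
after 13 — propose(3,'x'): n3:lead/t1/[x]
after 14 — deliver 3→4: n4:foll/t1/[x]
after 15 — deliver 4→3: ·
after 16 — deliver 3→2: ·
after 17 — deliver 2→3: ·
after 18 — deliver 0→1: ·
after 19 — timeout(0): n0:cand/t2/[-]
after 20 — deliver 0→2: n2:foll/t2/[-]
after 21 — crash(2): n2:✗foll/t2/[-]
after 22 — deliver 0→4: n4:foll/t2/[x]
after 23 — crash(4): n4:✗foll/t2/[x]
after 24 — recover(4): n4:foll/t2/[x]
after 25 — propose(1,'s'): ·
after 26 — deliver 1→3: ·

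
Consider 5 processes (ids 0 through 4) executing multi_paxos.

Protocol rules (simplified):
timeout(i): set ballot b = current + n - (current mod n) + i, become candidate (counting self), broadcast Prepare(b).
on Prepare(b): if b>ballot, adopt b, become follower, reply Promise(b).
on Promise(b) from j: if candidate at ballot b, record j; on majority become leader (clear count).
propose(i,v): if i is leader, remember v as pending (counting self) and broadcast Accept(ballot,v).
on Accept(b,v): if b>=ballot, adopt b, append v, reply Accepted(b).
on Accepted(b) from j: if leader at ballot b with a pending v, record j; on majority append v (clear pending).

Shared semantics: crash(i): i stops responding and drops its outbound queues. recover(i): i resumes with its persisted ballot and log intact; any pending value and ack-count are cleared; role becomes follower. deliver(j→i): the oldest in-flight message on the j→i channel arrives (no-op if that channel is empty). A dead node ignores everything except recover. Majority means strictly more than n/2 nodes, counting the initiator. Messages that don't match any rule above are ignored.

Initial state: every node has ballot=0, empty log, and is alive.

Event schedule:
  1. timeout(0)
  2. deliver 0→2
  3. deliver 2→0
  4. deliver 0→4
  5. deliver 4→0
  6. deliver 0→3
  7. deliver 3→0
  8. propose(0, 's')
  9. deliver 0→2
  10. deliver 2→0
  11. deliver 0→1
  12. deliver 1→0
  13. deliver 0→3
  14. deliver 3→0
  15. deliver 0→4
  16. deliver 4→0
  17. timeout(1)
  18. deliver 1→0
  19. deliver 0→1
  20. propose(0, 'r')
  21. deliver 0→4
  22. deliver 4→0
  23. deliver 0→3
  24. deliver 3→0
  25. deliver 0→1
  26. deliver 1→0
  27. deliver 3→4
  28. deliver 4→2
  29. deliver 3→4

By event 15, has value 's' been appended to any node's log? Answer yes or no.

[1] timeout(0) → N0(cand b5 [-])
[2] deliver 0→2 → N2(foll b5 [-])
[3] deliver 2→0 → ∅
[4] deliver 0→4 → N4(foll b5 [-])
[5] deliver 4→0 → N0(lead b5 [-])
[6] deliver 0→3 → N3(foll b5 [-])
[7] deliver 3→0 → ∅
[8] propose(0,'s') → ∅
[9] deliver 0→2 → N2(foll b5 [s])
[10] deliver 2→0 → ∅
[11] deliver 0→1 → N1(foll b5 [-])
[12] deliver 1→0 → ∅
[13] deliver 0→3 → N3(foll b5 [s])
[14] deliver 3→0 → N0(lead b5 [s])
[15] deliver 0→4 → N4(foll b5 [s])

yes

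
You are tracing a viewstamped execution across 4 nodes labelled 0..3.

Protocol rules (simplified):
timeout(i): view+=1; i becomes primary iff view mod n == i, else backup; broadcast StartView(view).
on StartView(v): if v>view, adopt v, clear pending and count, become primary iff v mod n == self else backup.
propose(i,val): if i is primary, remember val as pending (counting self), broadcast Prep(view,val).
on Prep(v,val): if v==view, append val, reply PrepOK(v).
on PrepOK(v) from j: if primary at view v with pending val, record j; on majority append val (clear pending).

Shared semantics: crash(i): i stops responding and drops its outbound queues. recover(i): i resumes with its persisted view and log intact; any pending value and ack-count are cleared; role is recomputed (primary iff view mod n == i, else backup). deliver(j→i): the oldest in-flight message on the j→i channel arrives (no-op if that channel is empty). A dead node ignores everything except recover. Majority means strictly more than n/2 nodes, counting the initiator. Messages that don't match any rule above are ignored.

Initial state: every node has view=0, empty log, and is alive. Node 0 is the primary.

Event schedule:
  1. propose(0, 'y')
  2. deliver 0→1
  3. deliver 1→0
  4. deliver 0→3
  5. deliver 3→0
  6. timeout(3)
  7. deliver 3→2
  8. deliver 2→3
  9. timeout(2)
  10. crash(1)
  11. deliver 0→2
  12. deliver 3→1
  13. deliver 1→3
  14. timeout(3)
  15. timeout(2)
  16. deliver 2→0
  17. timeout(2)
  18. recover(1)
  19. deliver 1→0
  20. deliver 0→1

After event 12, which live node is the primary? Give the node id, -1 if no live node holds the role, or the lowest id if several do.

step 1 propose(0,'y'): —
step 2 deliver 0→1: 1={back,v=0,log=y}
step 3 deliver 1→0: —
step 4 deliver 0→3: 3={back,v=0,log=y}
step 5 deliver 3→0: 0={prim,v=0,log=y}
step 6 timeout(3): 3={back,v=1,log=y}
step 7 deliver 3→2: 2={back,v=1,log=-}
step 8 deliver 2→3: —
step 9 timeout(2): 2={prim,v=2,log=-}
step 10 crash(1): 1={✗back,v=0,log=y}
step 11 deliver 0→2: —
step 12 deliver 3→1: —

0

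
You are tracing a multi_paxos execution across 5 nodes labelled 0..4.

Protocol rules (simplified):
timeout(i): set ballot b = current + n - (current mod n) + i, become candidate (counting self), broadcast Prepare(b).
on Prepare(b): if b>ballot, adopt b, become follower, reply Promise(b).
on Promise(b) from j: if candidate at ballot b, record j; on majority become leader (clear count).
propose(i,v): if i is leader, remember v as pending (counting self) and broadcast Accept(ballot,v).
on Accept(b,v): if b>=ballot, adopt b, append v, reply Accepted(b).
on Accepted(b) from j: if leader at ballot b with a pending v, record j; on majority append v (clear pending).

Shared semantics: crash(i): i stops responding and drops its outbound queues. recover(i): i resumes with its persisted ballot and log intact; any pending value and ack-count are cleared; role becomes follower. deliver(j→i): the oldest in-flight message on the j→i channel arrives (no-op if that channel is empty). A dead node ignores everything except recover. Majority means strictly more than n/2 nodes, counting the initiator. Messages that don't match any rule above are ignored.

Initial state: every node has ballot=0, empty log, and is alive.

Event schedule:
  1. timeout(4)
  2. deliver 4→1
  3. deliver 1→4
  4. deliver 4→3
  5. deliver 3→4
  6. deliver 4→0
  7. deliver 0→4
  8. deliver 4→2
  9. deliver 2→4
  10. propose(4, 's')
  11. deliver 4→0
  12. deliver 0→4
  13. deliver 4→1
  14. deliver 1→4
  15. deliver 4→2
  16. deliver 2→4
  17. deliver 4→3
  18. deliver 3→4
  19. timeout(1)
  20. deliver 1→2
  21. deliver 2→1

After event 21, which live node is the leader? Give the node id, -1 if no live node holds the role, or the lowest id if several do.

4

after 1 — timeout(4): n4:cand/b9/[-]
after 2 — deliver 4→1: n1:foll/b9/[-]
after 3 — deliver 1→4: ·
after 4 — deliver 4→3: n3:foll/b9/[-]
after 5 — deliver 3→4: n4:lead/b9/[-]
after 6 — deliver 4→0: n0:foll/b9/[-]
after 7 — deliver 0→4: ·
after 8 — deliver 4→2: n2:foll/b9/[-]
after 9 — deliver 2→4: ·
after 10 — propose(4,'s'): ·
after 11 — deliver 4→0: n0:foll/b9/[s]
after 12 — deliver 0→4: ·
after 13 — deliver 4→1: n1:foll/b9/[s]
after 14 — deliver 1→4: n4:lead/b9/[s]
after 15 — deliver 4→2: n2:foll/b9/[s]
after 16 — deliver 2→4: ·
after 17 — deliver 4→3: n3:foll/b9/[s]
after 18 — deliver 3→4: ·
after 19 — timeout(1): n1:cand/b11/[s]
after 20 — deliver 1→2: n2:foll/b11/[s]
after 21 — deliver 2→1: ·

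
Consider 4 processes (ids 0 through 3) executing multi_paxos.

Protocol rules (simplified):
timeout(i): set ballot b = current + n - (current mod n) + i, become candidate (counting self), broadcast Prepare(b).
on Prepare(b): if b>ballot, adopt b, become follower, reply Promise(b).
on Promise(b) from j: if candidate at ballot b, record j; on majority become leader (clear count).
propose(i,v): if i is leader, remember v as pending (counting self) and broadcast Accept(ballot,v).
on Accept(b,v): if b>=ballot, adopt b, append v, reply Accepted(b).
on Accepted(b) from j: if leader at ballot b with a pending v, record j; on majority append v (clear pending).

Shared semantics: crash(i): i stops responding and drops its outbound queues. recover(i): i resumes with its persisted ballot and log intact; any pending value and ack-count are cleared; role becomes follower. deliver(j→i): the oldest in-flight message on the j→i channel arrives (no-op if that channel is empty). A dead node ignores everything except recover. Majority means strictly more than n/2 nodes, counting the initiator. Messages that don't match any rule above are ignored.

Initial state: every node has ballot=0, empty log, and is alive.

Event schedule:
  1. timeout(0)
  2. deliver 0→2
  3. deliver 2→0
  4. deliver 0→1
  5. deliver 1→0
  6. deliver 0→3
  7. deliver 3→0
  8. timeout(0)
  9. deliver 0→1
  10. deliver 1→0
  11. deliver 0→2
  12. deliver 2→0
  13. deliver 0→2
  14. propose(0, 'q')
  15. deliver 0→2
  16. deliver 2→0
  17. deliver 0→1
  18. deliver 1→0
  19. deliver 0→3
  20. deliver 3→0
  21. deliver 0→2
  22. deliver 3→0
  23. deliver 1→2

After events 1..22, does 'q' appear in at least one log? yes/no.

yes

e1 timeout(0): 0[cand,b=4,-]
e2 deliver 0→2: 2[foll,b=4,-]
e3 deliver 2→0: ·
e4 deliver 0→1: 1[foll,b=4,-]
e5 deliver 1→0: 0[lead,b=4,-]
e6 deliver 0→3: 3[foll,b=4,-]
e7 deliver 3→0: ·
e8 timeout(0): 0[cand,b=8,-]
e9 deliver 0→1: 1[foll,b=8,-]
e10 deliver 1→0: ·
e11 deliver 0→2: 2[foll,b=8,-]
e12 deliver 2→0: 0[lead,b=8,-]
e13 deliver 0→2: ·
e14 propose(0,'q'): ·
e15 deliver 0→2: 2[foll,b=8,q]
e16 deliver 2→0: ·
e17 deliver 0→1: 1[foll,b=8,q]
e18 deliver 1→0: 0[lead,b=8,q]
e19 deliver 0→3: 3[foll,b=8,-]
e20 deliver 3→0: ·
e21 deliver 0→2: ·
e22 deliver 3→0: ·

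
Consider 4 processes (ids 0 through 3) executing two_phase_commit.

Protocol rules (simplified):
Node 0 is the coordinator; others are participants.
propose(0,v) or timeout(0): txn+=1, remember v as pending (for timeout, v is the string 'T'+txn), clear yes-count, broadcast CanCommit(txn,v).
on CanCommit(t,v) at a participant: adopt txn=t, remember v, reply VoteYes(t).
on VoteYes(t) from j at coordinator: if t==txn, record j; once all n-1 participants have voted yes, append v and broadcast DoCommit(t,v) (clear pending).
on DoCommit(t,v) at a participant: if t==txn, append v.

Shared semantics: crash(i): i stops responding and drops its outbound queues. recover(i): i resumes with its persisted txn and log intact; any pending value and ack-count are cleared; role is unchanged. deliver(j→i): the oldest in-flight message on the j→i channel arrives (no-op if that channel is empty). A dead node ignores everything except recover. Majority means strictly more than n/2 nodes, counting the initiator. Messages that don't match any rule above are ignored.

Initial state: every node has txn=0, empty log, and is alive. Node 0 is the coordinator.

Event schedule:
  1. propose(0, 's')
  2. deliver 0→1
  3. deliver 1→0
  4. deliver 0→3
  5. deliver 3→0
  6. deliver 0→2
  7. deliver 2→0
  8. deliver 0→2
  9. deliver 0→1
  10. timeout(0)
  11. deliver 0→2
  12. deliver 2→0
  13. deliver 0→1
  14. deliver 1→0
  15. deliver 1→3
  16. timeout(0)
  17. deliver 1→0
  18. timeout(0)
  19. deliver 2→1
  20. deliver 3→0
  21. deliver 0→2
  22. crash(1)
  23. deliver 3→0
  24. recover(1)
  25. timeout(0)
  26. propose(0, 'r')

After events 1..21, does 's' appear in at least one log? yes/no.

yes

e1 propose(0,'s'): 0[coor,t=1,-]
e2 deliver 0→1: 1[part,t=1,-]
e3 deliver 1→0: ·
e4 deliver 0→3: 3[part,t=1,-]
e5 deliver 3→0: ·
e6 deliver 0→2: 2[part,t=1,-]
e7 deliver 2→0: 0[coor,t=1,s]
e8 deliver 0→2: 2[part,t=1,s]
e9 deliver 0→1: 1[part,t=1,s]
e10 timeout(0): 0[coor,t=2,s]
e11 deliver 0→2: 2[part,t=2,s]
e12 deliver 2→0: ·
e13 deliver 0→1: 1[part,t=2,s]
e14 deliver 1→0: ·
e15 deliver 1→3: ·
e16 timeout(0): 0[coor,t=3,s]
e17 deliver 1→0: ·
e18 timeout(0): 0[coor,t=4,s]
e19 deliver 2→1: ·
e20 deliver 3→0: ·
e21 deliver 0→2: 2[part,t=3,s]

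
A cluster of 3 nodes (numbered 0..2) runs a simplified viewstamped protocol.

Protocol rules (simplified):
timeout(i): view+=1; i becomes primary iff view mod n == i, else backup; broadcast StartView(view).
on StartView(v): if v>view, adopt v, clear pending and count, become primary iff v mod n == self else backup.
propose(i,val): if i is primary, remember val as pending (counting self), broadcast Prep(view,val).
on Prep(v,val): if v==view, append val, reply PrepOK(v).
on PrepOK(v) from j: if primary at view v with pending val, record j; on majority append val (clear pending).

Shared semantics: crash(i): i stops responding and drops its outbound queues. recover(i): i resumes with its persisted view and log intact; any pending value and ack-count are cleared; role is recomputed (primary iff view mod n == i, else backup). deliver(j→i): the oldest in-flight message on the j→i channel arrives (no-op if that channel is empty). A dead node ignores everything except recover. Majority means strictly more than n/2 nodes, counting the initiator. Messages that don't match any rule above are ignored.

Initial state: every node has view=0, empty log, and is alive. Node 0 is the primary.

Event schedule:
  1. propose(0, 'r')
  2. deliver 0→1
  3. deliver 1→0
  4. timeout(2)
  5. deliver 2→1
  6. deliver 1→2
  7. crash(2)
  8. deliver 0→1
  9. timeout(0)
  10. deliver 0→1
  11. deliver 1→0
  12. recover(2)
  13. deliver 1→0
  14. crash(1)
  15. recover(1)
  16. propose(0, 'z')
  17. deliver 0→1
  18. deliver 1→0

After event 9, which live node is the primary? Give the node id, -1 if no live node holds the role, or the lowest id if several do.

step 1 propose(0,'r'): —
step 2 deliver 0→1: 1={back,v=0,log=r}
step 3 deliver 1→0: 0={prim,v=0,log=r}
step 4 timeout(2): 2={back,v=1,log=-}
step 5 deliver 2→1: 1={prim,v=1,log=r}
step 6 deliver 1→2: —
step 7 crash(2): 2={✗back,v=1,log=-}
step 8 deliver 0→1: —
step 9 timeout(0): 0={back,v=1,log=r}

1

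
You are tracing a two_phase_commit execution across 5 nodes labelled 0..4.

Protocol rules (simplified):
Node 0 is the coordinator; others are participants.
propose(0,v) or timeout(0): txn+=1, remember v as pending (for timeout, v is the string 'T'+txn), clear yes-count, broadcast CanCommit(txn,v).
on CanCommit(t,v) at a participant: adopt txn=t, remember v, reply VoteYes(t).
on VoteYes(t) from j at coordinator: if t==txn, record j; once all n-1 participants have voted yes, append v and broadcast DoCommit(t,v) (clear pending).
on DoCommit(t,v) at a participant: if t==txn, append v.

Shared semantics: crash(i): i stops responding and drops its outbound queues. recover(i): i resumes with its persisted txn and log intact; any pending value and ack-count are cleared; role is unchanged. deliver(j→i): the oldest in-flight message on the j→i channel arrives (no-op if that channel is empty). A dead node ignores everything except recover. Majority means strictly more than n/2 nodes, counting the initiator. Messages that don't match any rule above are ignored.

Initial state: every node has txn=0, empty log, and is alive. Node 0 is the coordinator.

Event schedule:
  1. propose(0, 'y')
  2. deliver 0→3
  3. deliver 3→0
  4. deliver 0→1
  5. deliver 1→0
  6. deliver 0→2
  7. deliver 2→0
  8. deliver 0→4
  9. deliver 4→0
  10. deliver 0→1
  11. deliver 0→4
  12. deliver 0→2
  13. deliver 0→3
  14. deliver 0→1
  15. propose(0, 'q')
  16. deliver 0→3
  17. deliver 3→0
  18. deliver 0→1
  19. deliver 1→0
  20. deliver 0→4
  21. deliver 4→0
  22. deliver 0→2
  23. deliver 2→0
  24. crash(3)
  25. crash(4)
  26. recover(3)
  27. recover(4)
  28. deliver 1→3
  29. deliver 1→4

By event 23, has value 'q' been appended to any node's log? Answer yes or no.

[1] propose(0,'y') → N0(coor t1 [-])
[2] deliver 0→3 → N3(part t1 [-])
[3] deliver 3→0 → ∅
[4] deliver 0→1 → N1(part t1 [-])
[5] deliver 1→0 → ∅
[6] deliver 0→2 → N2(part t1 [-])
[7] deliver 2→0 → ∅
[8] deliver 0→4 → N4(part t1 [-])
[9] deliver 4→0 → N0(coor t1 [y])
[10] deliver 0→1 → N1(part t1 [y])
[11] deliver 0→4 → N4(part t1 [y])
[12] deliver 0→2 → N2(part t1 [y])
[13] deliver 0→3 → N3(part t1 [y])
[14] deliver 0→1 → ∅
[15] propose(0,'q') → N0(coor t2 [y])
[16] deliver 0→3 → N3(part t2 [y])
[17] deliver 3→0 → ∅
[18] deliver 0→1 → N1(part t2 [y])
[19] deliver 1→0 → ∅
[20] deliver 0→4 → N4(part t2 [y])
[21] deliver 4→0 → ∅
[22] deliver 0→2 → N2(part t2 [y])
[23] deliver 2→0 → N0(coor t2 [y,q])

yes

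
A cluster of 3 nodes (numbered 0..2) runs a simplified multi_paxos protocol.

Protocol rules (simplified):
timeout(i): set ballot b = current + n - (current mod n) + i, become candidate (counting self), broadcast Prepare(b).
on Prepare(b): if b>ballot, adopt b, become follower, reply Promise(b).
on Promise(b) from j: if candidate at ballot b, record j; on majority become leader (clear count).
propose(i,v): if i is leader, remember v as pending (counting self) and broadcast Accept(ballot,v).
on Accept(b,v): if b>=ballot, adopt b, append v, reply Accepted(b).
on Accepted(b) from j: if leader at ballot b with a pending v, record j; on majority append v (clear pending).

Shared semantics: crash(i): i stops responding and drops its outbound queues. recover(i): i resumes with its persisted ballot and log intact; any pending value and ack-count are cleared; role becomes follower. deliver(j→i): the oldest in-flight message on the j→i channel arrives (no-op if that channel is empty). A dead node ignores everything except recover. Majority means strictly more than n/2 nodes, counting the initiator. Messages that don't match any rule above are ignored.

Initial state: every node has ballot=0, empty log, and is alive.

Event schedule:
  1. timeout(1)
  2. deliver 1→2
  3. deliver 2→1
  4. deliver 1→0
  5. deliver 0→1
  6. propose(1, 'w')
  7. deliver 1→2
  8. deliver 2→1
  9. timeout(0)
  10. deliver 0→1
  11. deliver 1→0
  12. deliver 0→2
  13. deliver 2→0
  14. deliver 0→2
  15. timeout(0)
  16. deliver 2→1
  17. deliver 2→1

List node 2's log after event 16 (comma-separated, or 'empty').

1. timeout(1):  <1:cand b4 ->
2. deliver 1→2:  <2:foll b4 ->
3. deliver 2→1:  <1:lead b4 ->
4. deliver 1→0:  <0:foll b4 ->
5. deliver 0→1:  nop
6. propose(1,'w'):  nop
7. deliver 1→2:  <2:foll b4 w>
8. deliver 2→1:  <1:lead b4 w>
9. timeout(0):  <0:cand b6 ->
10. deliver 0→1:  <1:foll b6 w>
11. deliver 1→0:  nop
12. deliver 0→2:  <2:foll b6 w>
13. deliver 2→0:  <0:lead b6 ->
14. deliver 0→2:  nop
15. timeout(0):  <0:cand b9 ->
16. deliver 2→1:  nop

w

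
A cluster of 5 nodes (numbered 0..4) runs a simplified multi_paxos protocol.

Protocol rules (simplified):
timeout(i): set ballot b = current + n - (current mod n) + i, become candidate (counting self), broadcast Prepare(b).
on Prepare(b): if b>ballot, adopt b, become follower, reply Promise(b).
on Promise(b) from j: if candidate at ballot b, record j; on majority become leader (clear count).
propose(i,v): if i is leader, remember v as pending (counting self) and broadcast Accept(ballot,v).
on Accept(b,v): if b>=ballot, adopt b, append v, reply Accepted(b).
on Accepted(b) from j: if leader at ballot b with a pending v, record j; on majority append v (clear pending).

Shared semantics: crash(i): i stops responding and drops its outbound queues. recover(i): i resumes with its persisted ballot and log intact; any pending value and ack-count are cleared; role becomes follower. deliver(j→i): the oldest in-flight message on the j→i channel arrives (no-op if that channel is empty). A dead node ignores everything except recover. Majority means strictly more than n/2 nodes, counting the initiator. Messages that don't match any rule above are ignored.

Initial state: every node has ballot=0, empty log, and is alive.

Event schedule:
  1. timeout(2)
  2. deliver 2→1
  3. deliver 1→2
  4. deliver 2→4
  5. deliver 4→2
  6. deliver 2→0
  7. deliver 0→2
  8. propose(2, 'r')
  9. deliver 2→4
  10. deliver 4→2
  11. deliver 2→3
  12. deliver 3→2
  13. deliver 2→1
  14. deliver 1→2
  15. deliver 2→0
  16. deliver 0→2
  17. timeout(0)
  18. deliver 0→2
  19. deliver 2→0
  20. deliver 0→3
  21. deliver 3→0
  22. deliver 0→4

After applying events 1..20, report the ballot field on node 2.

10

[1] timeout(2) → N2(cand b7 [-])
[2] deliver 2→1 → N1(foll b7 [-])
[3] deliver 1→2 → ∅
[4] deliver 2→4 → N4(foll b7 [-])
[5] deliver 4→2 → N2(lead b7 [-])
[6] deliver 2→0 → N0(foll b7 [-])
[7] deliver 0→2 → ∅
[8] propose(2,'r') → ∅
[9] deliver 2→4 → N4(foll b7 [r])
[10] deliver 4→2 → ∅
[11] deliver 2→3 → N3(foll b7 [-])
[12] deliver 3→2 → ∅
[13] deliver 2→1 → N1(foll b7 [r])
[14] deliver 1→2 → N2(lead b7 [r])
[15] deliver 2→0 → N0(foll b7 [r])
[16] deliver 0→2 → ∅
[17] timeout(0) → N0(cand b10 [r])
[18] deliver 0→2 → N2(foll b10 [r])
[19] deliver 2→0 → ∅
[20] deliver 0→3 → N3(foll b10 [-])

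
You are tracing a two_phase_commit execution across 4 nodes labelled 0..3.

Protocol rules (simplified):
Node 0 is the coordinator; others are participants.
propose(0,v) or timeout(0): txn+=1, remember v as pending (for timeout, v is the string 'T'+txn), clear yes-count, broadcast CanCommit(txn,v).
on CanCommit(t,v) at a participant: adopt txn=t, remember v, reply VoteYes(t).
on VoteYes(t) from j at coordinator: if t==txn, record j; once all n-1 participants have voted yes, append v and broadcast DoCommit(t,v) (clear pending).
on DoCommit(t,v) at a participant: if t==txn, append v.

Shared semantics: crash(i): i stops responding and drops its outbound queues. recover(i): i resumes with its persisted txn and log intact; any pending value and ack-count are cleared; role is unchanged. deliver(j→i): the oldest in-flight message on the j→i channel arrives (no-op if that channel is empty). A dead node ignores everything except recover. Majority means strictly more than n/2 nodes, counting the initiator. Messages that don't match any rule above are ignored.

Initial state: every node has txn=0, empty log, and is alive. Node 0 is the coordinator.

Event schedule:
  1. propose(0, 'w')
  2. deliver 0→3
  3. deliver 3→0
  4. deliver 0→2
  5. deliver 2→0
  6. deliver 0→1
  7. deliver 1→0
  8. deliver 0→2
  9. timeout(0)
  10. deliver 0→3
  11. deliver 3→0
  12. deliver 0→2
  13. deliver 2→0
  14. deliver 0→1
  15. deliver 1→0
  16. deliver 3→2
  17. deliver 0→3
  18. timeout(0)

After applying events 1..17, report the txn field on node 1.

1

1. propose(0,'w'):  <0:coor t1 ->
2. deliver 0→3:  <3:part t1 ->
3. deliver 3→0:  nop
4. deliver 0→2:  <2:part t1 ->
5. deliver 2→0:  nop
6. deliver 0→1:  <1:part t1 ->
7. deliver 1→0:  <0:coor t1 w>
8. deliver 0→2:  <2:part t1 w>
9. timeout(0):  <0:coor t2 w>
10. deliver 0→3:  <3:part t1 w>
11. deliver 3→0:  nop
12. deliver 0→2:  <2:part t2 w>
13. deliver 2→0:  nop
14. deliver 0→1:  <1:part t1 w>
15. deliver 1→0:  nop
16. deliver 3→2:  nop
17. deliver 0→3:  <3:part t2 w>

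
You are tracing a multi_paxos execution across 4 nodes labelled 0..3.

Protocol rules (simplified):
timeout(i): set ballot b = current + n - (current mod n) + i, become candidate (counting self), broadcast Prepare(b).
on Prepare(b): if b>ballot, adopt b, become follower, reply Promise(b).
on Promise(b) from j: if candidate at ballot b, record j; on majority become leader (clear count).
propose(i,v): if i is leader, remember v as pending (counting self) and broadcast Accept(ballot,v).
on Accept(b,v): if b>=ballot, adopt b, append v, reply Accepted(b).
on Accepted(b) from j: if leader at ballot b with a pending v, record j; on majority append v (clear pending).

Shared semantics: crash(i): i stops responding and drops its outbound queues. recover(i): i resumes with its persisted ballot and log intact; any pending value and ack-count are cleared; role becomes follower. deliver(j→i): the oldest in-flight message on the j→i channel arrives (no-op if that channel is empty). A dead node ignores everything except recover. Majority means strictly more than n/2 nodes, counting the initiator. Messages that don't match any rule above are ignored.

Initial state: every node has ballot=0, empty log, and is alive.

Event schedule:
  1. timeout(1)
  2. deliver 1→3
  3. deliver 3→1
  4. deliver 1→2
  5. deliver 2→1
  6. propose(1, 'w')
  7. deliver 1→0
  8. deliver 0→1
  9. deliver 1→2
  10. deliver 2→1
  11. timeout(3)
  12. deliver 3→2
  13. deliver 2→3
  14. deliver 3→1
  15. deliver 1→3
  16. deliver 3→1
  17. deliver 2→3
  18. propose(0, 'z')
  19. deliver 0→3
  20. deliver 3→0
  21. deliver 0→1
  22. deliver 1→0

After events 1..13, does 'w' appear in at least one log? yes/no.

e1 timeout(1): 1[cand,b=5,-]
e2 deliver 1→3: 3[foll,b=5,-]
e3 deliver 3→1: ·
e4 deliver 1→2: 2[foll,b=5,-]
e5 deliver 2→1: 1[lead,b=5,-]
e6 propose(1,'w'): ·
e7 deliver 1→0: 0[foll,b=5,-]
e8 deliver 0→1: ·
e9 deliver 1→2: 2[foll,b=5,w]
e10 deliver 2→1: ·
e11 timeout(3): 3[cand,b=11,-]
e12 deliver 3→2: 2[foll,b=11,w]
e13 deliver 2→3: ·

yes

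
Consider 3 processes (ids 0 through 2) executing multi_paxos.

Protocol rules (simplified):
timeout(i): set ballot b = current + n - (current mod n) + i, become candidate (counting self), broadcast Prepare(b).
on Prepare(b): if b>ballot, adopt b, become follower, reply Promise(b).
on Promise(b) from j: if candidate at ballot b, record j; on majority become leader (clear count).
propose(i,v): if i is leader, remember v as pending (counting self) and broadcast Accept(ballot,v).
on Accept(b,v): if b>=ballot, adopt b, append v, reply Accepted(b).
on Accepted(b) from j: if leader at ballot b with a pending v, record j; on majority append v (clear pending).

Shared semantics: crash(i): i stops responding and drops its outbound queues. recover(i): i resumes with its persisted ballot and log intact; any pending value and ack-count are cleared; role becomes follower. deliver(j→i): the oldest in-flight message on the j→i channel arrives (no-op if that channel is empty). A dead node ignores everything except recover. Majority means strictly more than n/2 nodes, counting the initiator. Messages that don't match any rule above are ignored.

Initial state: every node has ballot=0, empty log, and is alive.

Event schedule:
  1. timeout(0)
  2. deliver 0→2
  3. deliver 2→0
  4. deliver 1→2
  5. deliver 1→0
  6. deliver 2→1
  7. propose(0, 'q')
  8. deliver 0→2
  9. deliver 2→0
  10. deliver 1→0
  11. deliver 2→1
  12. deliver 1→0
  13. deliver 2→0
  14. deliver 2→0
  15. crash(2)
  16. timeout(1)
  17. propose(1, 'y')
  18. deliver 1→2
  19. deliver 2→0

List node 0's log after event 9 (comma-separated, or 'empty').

q

[1] timeout(0) → N0(cand b3 [-])
[2] deliver 0→2 → N2(foll b3 [-])
[3] deliver 2→0 → N0(lead b3 [-])
[4] deliver 1→2 → ∅
[5] deliver 1→0 → ∅
[6] deliver 2→1 → ∅
[7] propose(0,'q') → ∅
[8] deliver 0→2 → N2(foll b3 [q])
[9] deliver 2→0 → N0(lead b3 [q])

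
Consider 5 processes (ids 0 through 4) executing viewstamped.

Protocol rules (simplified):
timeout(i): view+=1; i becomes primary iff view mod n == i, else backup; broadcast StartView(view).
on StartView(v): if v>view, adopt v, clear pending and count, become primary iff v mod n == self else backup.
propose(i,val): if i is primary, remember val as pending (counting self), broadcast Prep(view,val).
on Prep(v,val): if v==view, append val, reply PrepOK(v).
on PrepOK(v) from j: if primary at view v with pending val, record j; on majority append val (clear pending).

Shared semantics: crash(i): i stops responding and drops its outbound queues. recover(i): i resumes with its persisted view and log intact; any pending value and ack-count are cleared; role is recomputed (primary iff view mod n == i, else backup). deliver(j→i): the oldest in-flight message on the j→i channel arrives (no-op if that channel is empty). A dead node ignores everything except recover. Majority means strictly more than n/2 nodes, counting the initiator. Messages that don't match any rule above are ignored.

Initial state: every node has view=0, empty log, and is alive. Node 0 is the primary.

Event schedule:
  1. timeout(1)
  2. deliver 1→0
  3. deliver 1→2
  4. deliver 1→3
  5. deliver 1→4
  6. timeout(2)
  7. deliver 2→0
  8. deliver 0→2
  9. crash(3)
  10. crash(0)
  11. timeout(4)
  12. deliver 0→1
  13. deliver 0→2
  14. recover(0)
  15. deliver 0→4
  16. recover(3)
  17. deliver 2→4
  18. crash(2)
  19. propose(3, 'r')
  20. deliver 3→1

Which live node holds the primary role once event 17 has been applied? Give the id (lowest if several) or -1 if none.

1

1. timeout(1):  <1:prim v1 ->
2. deliver 1→0:  <0:back v1 ->
3. deliver 1→2:  <2:back v1 ->
4. deliver 1→3:  <3:back v1 ->
5. deliver 1→4:  <4:back v1 ->
6. timeout(2):  <2:prim v2 ->
7. deliver 2→0:  <0:back v2 ->
8. deliver 0→2:  nop
9. crash(3):  <3:✗back v1 ->
10. crash(0):  <0:✗back v2 ->
11. timeout(4):  <4:back v2 ->
12. deliver 0→1:  nop
13. deliver 0→2:  nop
14. recover(0):  <0:back v2 ->
15. deliver 0→4:  nop
16. recover(3):  <3:back v1 ->
17. deliver 2→4:  nop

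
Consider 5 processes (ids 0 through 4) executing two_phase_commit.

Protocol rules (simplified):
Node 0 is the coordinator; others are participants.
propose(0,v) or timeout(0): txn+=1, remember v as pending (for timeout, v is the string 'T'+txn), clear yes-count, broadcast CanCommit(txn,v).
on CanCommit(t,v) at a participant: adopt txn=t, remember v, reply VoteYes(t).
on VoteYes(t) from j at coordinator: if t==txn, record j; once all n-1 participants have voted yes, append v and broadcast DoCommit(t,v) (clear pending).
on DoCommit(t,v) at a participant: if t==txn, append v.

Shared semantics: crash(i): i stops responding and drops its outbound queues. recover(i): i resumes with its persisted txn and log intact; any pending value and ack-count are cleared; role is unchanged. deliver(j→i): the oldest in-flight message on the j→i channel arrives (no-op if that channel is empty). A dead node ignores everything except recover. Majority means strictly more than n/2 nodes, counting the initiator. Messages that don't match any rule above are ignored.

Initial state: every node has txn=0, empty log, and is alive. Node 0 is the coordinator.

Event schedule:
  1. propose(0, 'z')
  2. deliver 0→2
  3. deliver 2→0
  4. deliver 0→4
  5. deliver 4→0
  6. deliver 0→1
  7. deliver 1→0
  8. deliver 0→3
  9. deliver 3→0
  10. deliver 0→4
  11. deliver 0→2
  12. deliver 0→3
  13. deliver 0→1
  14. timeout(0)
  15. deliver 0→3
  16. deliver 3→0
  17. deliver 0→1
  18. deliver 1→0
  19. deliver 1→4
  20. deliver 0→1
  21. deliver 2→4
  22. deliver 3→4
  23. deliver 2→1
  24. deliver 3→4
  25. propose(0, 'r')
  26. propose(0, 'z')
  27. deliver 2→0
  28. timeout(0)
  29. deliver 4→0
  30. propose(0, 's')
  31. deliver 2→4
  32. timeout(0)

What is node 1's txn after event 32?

2

e1 propose(0,'z'): 0[coor,t=1,-]
e2 deliver 0→2: 2[part,t=1,-]
e3 deliver 2→0: ·
e4 deliver 0→4: 4[part,t=1,-]
e5 deliver 4→0: ·
e6 deliver 0→1: 1[part,t=1,-]
e7 deliver 1→0: ·
e8 deliver 0→3: 3[part,t=1,-]
e9 deliver 3→0: 0[coor,t=1,z]
e10 deliver 0→4: 4[part,t=1,z]
e11 deliver 0→2: 2[part,t=1,z]
e12 deliver 0→3: 3[part,t=1,z]
e13 deliver 0→1: 1[part,t=1,z]
e14 timeout(0): 0[coor,t=2,z]
e15 deliver 0→3: 3[part,t=2,z]
e16 deliver 3→0: ·
e17 deliver 0→1: 1[part,t=2,z]
e18 deliver 1→0: ·
e19 deliver 1→4: ·
e20 deliver 0→1: ·
e21 deliver 2→4: ·
e22 deliver 3→4: ·
e23 deliver 2→1: ·
e24 deliver 3→4: ·
e25 propose(0,'r'): 0[coor,t=3,z]
e26 propose(0,'z'): 0[coor,t=4,z]
e27 deliver 2→0: ·
e28 timeout(0): 0[coor,t=5,z]
e29 deliver 4→0: ·
e30 propose(0,'s'): 0[coor,t=6,z]
e31 deliver 2→4: ·
e32 timeout(0): 0[coor,t=7,z]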